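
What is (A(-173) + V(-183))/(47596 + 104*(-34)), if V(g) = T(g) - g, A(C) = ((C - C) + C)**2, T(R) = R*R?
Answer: 63601/44060 ≈ 1.4435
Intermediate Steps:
T(R) = R**2
A(C) = C**2 (A(C) = (0 + C)**2 = C**2)
V(g) = g**2 - g
(A(-173) + V(-183))/(47596 + 104*(-34)) = ((-173)**2 - 183*(-1 - 183))/(47596 + 104*(-34)) = (29929 - 183*(-184))/(47596 - 3536) = (29929 + 33672)/44060 = 63601*(1/44060) = 63601/44060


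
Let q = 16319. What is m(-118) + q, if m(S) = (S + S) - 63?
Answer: 16020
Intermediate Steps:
m(S) = -63 + 2*S (m(S) = 2*S - 63 = -63 + 2*S)
m(-118) + q = (-63 + 2*(-118)) + 16319 = (-63 - 236) + 16319 = -299 + 16319 = 16020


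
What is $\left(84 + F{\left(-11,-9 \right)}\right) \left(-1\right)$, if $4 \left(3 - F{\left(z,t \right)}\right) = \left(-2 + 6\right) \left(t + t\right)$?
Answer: $-105$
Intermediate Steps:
$F{\left(z,t \right)} = 3 - 2 t$ ($F{\left(z,t \right)} = 3 - \frac{\left(-2 + 6\right) \left(t + t\right)}{4} = 3 - \frac{4 \cdot 2 t}{4} = 3 - \frac{8 t}{4} = 3 - 2 t$)
$\left(84 + F{\left(-11,-9 \right)}\right) \left(-1\right) = \left(84 + \left(3 - -18\right)\right) \left(-1\right) = \left(84 + \left(3 + 18\right)\right) \left(-1\right) = \left(84 + 21\right) \left(-1\right) = 105 \left(-1\right) = -105$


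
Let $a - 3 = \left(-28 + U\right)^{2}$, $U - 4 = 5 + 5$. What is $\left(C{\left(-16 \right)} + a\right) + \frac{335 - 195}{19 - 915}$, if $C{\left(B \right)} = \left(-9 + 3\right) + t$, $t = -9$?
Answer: $\frac{5883}{32} \approx 183.84$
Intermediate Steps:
$U = 14$ ($U = 4 + \left(5 + 5\right) = 4 + 10 = 14$)
$a = 199$ ($a = 3 + \left(-28 + 14\right)^{2} = 3 + \left(-14\right)^{2} = 3 + 196 = 199$)
$C{\left(B \right)} = -15$ ($C{\left(B \right)} = \left(-9 + 3\right) - 9 = -6 - 9 = -15$)
$\left(C{\left(-16 \right)} + a\right) + \frac{335 - 195}{19 - 915} = \left(-15 + 199\right) + \frac{335 - 195}{19 - 915} = 184 + \frac{140}{-896} = 184 + 140 \left(- \frac{1}{896}\right) = 184 - \frac{5}{32} = \frac{5883}{32}$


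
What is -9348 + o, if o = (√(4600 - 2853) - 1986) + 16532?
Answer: 5198 + √1747 ≈ 5239.8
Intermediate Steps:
o = 14546 + √1747 (o = (√1747 - 1986) + 16532 = (-1986 + √1747) + 16532 = 14546 + √1747 ≈ 14588.)
-9348 + o = -9348 + (14546 + √1747) = 5198 + √1747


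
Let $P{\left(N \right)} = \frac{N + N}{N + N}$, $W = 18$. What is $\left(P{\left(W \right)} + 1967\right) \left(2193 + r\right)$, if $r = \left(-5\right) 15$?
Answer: $4168224$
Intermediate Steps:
$P{\left(N \right)} = 1$ ($P{\left(N \right)} = \frac{2 N}{2 N} = 2 N \frac{1}{2 N} = 1$)
$r = -75$
$\left(P{\left(W \right)} + 1967\right) \left(2193 + r\right) = \left(1 + 1967\right) \left(2193 - 75\right) = 1968 \cdot 2118 = 4168224$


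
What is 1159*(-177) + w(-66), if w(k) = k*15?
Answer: -206133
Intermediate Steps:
w(k) = 15*k
1159*(-177) + w(-66) = 1159*(-177) + 15*(-66) = -205143 - 990 = -206133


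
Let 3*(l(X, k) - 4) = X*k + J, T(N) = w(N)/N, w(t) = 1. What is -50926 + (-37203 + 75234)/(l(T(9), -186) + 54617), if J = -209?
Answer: -24999231121/490900 ≈ -50925.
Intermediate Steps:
T(N) = 1/N
l(X, k) = -197/3 + X*k/3 (l(X, k) = 4 + (X*k - 209)/3 = 4 + (-209 + X*k)/3 = 4 + (-209/3 + X*k/3) = -197/3 + X*k/3)
-50926 + (-37203 + 75234)/(l(T(9), -186) + 54617) = -50926 + (-37203 + 75234)/((-197/3 + (⅓)*(-186)/9) + 54617) = -50926 + 38031/((-197/3 + (⅓)*(⅑)*(-186)) + 54617) = -50926 + 38031/((-197/3 - 62/9) + 54617) = -50926 + 38031/(-653/9 + 54617) = -50926 + 38031/(490900/9) = -50926 + 38031*(9/490900) = -50926 + 342279/490900 = -24999231121/490900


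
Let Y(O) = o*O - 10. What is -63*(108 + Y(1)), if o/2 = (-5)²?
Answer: -9324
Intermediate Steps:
o = 50 (o = 2*(-5)² = 2*25 = 50)
Y(O) = -10 + 50*O (Y(O) = 50*O - 10 = -10 + 50*O)
-63*(108 + Y(1)) = -63*(108 + (-10 + 50*1)) = -63*(108 + (-10 + 50)) = -63*(108 + 40) = -63*148 = -9324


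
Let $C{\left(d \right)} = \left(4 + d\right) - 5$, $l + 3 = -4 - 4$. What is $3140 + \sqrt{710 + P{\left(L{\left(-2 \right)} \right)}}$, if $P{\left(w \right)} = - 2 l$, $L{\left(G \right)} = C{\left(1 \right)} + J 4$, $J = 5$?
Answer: $3140 + 2 \sqrt{183} \approx 3167.1$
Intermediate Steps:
$l = -11$ ($l = -3 - 8 = -11$)
$C{\left(d \right)} = -1 + d$
$L{\left(G \right)} = 20$ ($L{\left(G \right)} = \left(-1 + 1\right) + 5 \cdot 4 = 0 + 20 = 20$)
$P{\left(w \right)} = 22$ ($P{\left(w \right)} = \left(-2\right) \left(-11\right) = 22$)
$3140 + \sqrt{710 + P{\left(L{\left(-2 \right)} \right)}} = 3140 + \sqrt{710 + 22} = 3140 + \sqrt{732} = 3140 + 2 \sqrt{183}$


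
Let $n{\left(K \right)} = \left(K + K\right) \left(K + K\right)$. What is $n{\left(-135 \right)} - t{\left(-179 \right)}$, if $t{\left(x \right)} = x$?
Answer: $73079$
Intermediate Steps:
$n{\left(K \right)} = 4 K^{2}$ ($n{\left(K \right)} = 2 K 2 K = 4 K^{2}$)
$n{\left(-135 \right)} - t{\left(-179 \right)} = 4 \left(-135\right)^{2} - -179 = 4 \cdot 18225 + 179 = 72900 + 179 = 73079$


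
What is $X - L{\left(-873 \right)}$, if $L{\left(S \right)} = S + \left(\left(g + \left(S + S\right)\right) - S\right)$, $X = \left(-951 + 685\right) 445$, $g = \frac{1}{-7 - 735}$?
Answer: $- \frac{86535007}{742} \approx -1.1662 \cdot 10^{5}$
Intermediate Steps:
$g = - \frac{1}{742}$ ($g = \frac{1}{-742} = - \frac{1}{742} \approx -0.0013477$)
$X = -118370$ ($X = \left(-266\right) 445 = -118370$)
$L{\left(S \right)} = - \frac{1}{742} + 2 S$ ($L{\left(S \right)} = S + \left(\left(- \frac{1}{742} + \left(S + S\right)\right) - S\right) = S + \left(\left(- \frac{1}{742} + 2 S\right) - S\right) = S + \left(- \frac{1}{742} + S\right) = - \frac{1}{742} + 2 S$)
$X - L{\left(-873 \right)} = -118370 - \left(- \frac{1}{742} + 2 \left(-873\right)\right) = -118370 - \left(- \frac{1}{742} - 1746\right) = -118370 - - \frac{1295533}{742} = -118370 + \frac{1295533}{742} = - \frac{86535007}{742}$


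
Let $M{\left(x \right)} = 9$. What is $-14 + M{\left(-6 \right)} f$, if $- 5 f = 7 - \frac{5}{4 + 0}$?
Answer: $- \frac{487}{20} \approx -24.35$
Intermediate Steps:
$f = - \frac{23}{20}$ ($f = - \frac{7 - \frac{5}{4 + 0}}{5} = - \frac{7 - \frac{5}{4}}{5} = \left(- \frac{1}{5}\right) \frac{23}{4} = - \frac{23}{20} \approx -1.15$)
$-14 + M{\left(-6 \right)} f = -14 + 9 \left(- \frac{23}{20}\right) = -14 - \frac{207}{20} = - \frac{487}{20}$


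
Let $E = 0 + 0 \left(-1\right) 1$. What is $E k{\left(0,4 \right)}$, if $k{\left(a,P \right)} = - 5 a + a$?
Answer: $0$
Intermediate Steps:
$k{\left(a,P \right)} = - 4 a$
$E = 0$ ($E = 0 + 0 \cdot 1 = 0 + 0 = 0$)
$E k{\left(0,4 \right)} = 0 \left(\left(-4\right) 0\right) = 0 \cdot 0 = 0$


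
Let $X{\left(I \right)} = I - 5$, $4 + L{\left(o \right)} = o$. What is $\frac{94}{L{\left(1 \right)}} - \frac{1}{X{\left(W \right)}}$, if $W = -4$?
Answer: $- \frac{281}{9} \approx -31.222$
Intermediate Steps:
$L{\left(o \right)} = -4 + o$
$X{\left(I \right)} = -5 + I$
$\frac{94}{L{\left(1 \right)}} - \frac{1}{X{\left(W \right)}} = \frac{94}{-4 + 1} - \frac{1}{-5 - 4} = \frac{94}{-3} - \frac{1}{-9} = 94 \left(- \frac{1}{3}\right) - - \frac{1}{9} = - \frac{94}{3} + \frac{1}{9} = - \frac{281}{9}$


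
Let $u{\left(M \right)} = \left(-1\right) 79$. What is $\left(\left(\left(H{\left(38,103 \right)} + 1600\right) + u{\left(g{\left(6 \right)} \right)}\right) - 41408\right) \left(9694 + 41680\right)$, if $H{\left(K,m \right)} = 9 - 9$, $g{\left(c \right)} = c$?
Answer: $-2049154738$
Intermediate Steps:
$H{\left(K,m \right)} = 0$
$u{\left(M \right)} = -79$
$\left(\left(\left(H{\left(38,103 \right)} + 1600\right) + u{\left(g{\left(6 \right)} \right)}\right) - 41408\right) \left(9694 + 41680\right) = \left(\left(\left(0 + 1600\right) - 79\right) - 41408\right) \left(9694 + 41680\right) = \left(\left(1600 - 79\right) - 41408\right) 51374 = \left(1521 - 41408\right) 51374 = \left(-39887\right) 51374 = -2049154738$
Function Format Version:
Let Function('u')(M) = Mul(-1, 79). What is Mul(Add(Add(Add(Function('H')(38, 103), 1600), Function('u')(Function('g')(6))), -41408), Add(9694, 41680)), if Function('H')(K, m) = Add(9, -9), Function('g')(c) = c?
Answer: -2049154738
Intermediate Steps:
Function('H')(K, m) = 0
Function('u')(M) = -79
Mul(Add(Add(Add(Function('H')(38, 103), 1600), Function('u')(Function('g')(6))), -41408), Add(9694, 41680)) = Mul(Add(Add(Add(0, 1600), -79), -41408), Add(9694, 41680)) = Mul(Add(Add(1600, -79), -41408), 51374) = Mul(Add(1521, -41408), 51374) = Mul(-39887, 51374) = -2049154738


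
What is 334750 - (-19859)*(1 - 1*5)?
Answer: 255314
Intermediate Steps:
334750 - (-19859)*(1 - 1*5) = 334750 - (-19859)*(1 - 5) = 334750 - (-19859)*(-4) = 334750 - 1*79436 = 334750 - 79436 = 255314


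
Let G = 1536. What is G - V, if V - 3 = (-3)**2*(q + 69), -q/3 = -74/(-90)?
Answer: 4671/5 ≈ 934.20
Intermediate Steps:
q = -37/15 (q = -(-222)/(-90) = -(-222)*(-1)/90 = -3*37/45 = -37/15 ≈ -2.4667)
V = 3009/5 (V = 3 + (-3)**2*(-37/15 + 69) = 3 + 9*(998/15) = 3 + 2994/5 = 3009/5 ≈ 601.80)
G - V = 1536 - 1*3009/5 = 1536 - 3009/5 = 4671/5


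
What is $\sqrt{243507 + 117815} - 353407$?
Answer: $-353407 + 13 \sqrt{2138} \approx -3.5281 \cdot 10^{5}$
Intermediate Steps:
$\sqrt{243507 + 117815} - 353407 = \sqrt{361322} - 353407 = 13 \sqrt{2138} - 353407 = -353407 + 13 \sqrt{2138}$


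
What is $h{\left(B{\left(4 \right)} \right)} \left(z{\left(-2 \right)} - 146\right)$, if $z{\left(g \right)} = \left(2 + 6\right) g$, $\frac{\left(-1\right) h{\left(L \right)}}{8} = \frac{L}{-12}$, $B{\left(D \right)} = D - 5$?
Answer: $108$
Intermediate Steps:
$B{\left(D \right)} = -5 + D$
$h{\left(L \right)} = \frac{2 L}{3}$ ($h{\left(L \right)} = - 8 \frac{L}{-12} = - 8 L \left(- \frac{1}{12}\right) = - 8 \left(- \frac{L}{12}\right) = \frac{2 L}{3}$)
$z{\left(g \right)} = 8 g$
$h{\left(B{\left(4 \right)} \right)} \left(z{\left(-2 \right)} - 146\right) = \frac{2 \left(-5 + 4\right)}{3} \left(8 \left(-2\right) - 146\right) = \frac{2}{3} \left(-1\right) \left(-16 - 146\right) = \left(- \frac{2}{3}\right) \left(-162\right) = 108$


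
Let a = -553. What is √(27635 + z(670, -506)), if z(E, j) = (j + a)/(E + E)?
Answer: √12404996735/670 ≈ 166.24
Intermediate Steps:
z(E, j) = (-553 + j)/(2*E) (z(E, j) = (j - 553)/(E + E) = (-553 + j)/((2*E)) = (-553 + j)*(1/(2*E)) = (-553 + j)/(2*E))
√(27635 + z(670, -506)) = √(27635 + (½)*(-553 - 506)/670) = √(27635 + (½)*(1/670)*(-1059)) = √(27635 - 1059/1340) = √(37029841/1340) = √12404996735/670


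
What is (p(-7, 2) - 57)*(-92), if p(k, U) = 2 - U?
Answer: 5244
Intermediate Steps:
(p(-7, 2) - 57)*(-92) = ((2 - 1*2) - 57)*(-92) = ((2 - 2) - 57)*(-92) = (0 - 57)*(-92) = -57*(-92) = 5244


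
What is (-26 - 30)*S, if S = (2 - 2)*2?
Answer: 0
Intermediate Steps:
S = 0 (S = 0*2 = 0)
(-26 - 30)*S = (-26 - 30)*0 = -56*0 = 0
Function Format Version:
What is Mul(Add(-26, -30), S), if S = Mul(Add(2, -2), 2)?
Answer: 0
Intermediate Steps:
S = 0 (S = Mul(0, 2) = 0)
Mul(Add(-26, -30), S) = Mul(Add(-26, -30), 0) = Mul(-56, 0) = 0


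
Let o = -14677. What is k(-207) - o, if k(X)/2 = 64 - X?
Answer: 15219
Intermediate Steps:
k(X) = 128 - 2*X (k(X) = 2*(64 - X) = 128 - 2*X)
k(-207) - o = (128 - 2*(-207)) - 1*(-14677) = (128 + 414) + 14677 = 542 + 14677 = 15219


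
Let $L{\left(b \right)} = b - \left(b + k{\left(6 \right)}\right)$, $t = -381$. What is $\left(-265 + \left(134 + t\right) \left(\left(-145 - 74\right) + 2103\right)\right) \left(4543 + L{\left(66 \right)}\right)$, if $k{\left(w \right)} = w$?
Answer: $-2112486181$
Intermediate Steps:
$L{\left(b \right)} = -6$ ($L{\left(b \right)} = b - \left(b + 6\right) = b - \left(6 + b\right) = -6$)
$\left(-265 + \left(134 + t\right) \left(\left(-145 - 74\right) + 2103\right)\right) \left(4543 + L{\left(66 \right)}\right) = \left(-265 + \left(134 - 381\right) \left(\left(-145 - 74\right) + 2103\right)\right) \left(4543 - 6\right) = \left(-265 - 247 \left(-219 + 2103\right)\right) 4537 = \left(-265 - 465348\right) 4537 = \left(-465613\right) 4537 = -2112486181$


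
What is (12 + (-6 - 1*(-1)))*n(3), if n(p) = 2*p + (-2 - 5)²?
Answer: 385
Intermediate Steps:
n(p) = 49 + 2*p (n(p) = 2*p + (-7)² = 2*p + 49 = 49 + 2*p)
(12 + (-6 - 1*(-1)))*n(3) = (12 + (-6 - 1*(-1)))*(49 + 2*3) = (12 + (-6 + 1))*(49 + 6) = (12 - 5)*55 = 7*55 = 385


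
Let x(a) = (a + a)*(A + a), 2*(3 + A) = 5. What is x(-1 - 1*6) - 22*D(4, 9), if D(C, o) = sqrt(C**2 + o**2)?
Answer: 105 - 22*sqrt(97) ≈ -111.67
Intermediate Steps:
A = -1/2 (A = -3 + (1/2)*5 = -3 + 5/2 = -1/2 ≈ -0.50000)
x(a) = 2*a*(-1/2 + a) (x(a) = (a + a)*(-1/2 + a) = (2*a)*(-1/2 + a) = 2*a*(-1/2 + a))
x(-1 - 1*6) - 22*D(4, 9) = (-1 - 1*6)*(-1 + 2*(-1 - 1*6)) - 22*sqrt(4**2 + 9**2) = (-1 - 6)*(-1 + 2*(-1 - 6)) - 22*sqrt(16 + 81) = -7*(-1 + 2*(-7)) - 22*sqrt(97) = -7*(-1 - 14) - 22*sqrt(97) = -7*(-15) - 22*sqrt(97) = 105 - 22*sqrt(97)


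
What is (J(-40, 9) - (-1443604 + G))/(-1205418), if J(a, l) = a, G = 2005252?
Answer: 280844/602709 ≈ 0.46597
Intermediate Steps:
(J(-40, 9) - (-1443604 + G))/(-1205418) = (-40 - (-1443604 + 2005252))/(-1205418) = (-40 - 1*561648)*(-1/1205418) = (-40 - 561648)*(-1/1205418) = -561688*(-1/1205418) = 280844/602709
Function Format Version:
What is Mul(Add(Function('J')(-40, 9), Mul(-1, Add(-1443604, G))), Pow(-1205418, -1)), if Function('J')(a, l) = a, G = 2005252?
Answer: Rational(280844, 602709) ≈ 0.46597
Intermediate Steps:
Mul(Add(Function('J')(-40, 9), Mul(-1, Add(-1443604, G))), Pow(-1205418, -1)) = Mul(Add(-40, Mul(-1, Add(-1443604, 2005252))), Pow(-1205418, -1)) = Mul(Add(-40, Mul(-1, 561648)), Rational(-1, 1205418)) = Mul(Add(-40, -561648), Rational(-1, 1205418)) = Mul(-561688, Rational(-1, 1205418)) = Rational(280844, 602709)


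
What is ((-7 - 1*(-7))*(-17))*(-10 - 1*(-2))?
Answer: 0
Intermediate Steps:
((-7 - 1*(-7))*(-17))*(-10 - 1*(-2)) = ((-7 + 7)*(-17))*(-10 + 2) = (0*(-17))*(-8) = 0*(-8) = 0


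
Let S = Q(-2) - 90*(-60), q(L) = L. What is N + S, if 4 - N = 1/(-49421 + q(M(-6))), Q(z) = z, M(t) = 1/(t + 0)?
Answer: 1601838860/296527 ≈ 5402.0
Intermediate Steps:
M(t) = 1/t
S = 5398 (S = -2 - 90*(-60) = -2 + 5400 = 5398)
N = 1186114/296527 (N = 4 - 1/(-49421 + 1/(-6)) = 4 - 1/(-49421 - ⅙) = 4 - 1/(-296527/6) = 4 - 1*(-6/296527) = 4 + 6/296527 = 1186114/296527 ≈ 4.0000)
N + S = 1186114/296527 + 5398 = 1601838860/296527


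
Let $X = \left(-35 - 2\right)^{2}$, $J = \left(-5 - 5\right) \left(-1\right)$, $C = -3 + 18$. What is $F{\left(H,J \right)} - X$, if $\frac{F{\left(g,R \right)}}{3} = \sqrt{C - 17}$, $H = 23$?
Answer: $-1369 + 3 i \sqrt{2} \approx -1369.0 + 4.2426 i$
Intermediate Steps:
$C = 15$
$J = 10$ ($J = \left(-10\right) \left(-1\right) = 10$)
$F{\left(g,R \right)} = 3 i \sqrt{2}$ ($F{\left(g,R \right)} = 3 \sqrt{15 - 17} = 3 \sqrt{-2} = 3 i \sqrt{2}$)
$X = 1369$ ($X = \left(-37\right)^{2} = 1369$)
$F{\left(H,J \right)} - X = 3 i \sqrt{2} - 1369 = -1369 + 3 i \sqrt{2}$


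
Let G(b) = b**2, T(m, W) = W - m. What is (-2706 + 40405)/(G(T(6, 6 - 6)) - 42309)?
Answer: -37699/42273 ≈ -0.89180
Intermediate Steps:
(-2706 + 40405)/(G(T(6, 6 - 6)) - 42309) = (-2706 + 40405)/(((6 - 6) - 1*6)**2 - 42309) = 37699/((0 - 6)**2 - 42309) = 37699/((-6)**2 - 42309) = 37699/(36 - 42309) = 37699/(-42273) = 37699*(-1/42273) = -37699/42273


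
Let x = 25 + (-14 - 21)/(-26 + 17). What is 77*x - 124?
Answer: 18904/9 ≈ 2100.4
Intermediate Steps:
x = 260/9 (x = 25 - 35/(-9) = 25 - 35*(-1/9) = 25 + 35/9 = 260/9 ≈ 28.889)
77*x - 124 = 77*(260/9) - 124 = 20020/9 - 124 = 18904/9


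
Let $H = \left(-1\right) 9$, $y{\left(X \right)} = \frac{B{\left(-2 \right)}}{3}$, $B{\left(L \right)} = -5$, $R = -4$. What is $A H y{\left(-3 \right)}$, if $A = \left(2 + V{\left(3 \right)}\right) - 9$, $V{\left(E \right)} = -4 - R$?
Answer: $-105$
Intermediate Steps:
$V{\left(E \right)} = 0$ ($V{\left(E \right)} = -4 - -4 = -4 + 4 = 0$)
$y{\left(X \right)} = - \frac{5}{3}$
$H = -9$
$A = -7$ ($A = \left(2 + 0\right) - 9 = 2 - 9 = -7$)
$A H y{\left(-3 \right)} = \left(-7\right) \left(-9\right) \left(- \frac{5}{3}\right) = 63 \left(- \frac{5}{3}\right) = -105$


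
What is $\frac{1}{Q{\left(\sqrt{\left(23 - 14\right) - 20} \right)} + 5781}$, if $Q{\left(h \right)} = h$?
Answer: $\frac{5781}{33419972} - \frac{i \sqrt{11}}{33419972} \approx 0.00017298 - 9.9241 \cdot 10^{-8} i$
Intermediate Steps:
$\frac{1}{Q{\left(\sqrt{\left(23 - 14\right) - 20} \right)} + 5781} = \frac{1}{\sqrt{\left(23 - 14\right) - 20} + 5781} = \frac{1}{\sqrt{9 - 20} + 5781} = \frac{1}{\sqrt{-11} + 5781} = \frac{1}{i \sqrt{11} + 5781} = \frac{1}{5781 + i \sqrt{11}}$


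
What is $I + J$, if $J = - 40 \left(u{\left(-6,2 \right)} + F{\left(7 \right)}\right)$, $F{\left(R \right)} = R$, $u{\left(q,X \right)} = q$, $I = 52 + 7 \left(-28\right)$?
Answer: $-184$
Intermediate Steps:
$I = -144$ ($I = 52 - 196 = -144$)
$J = -40$ ($J = - 40 \left(-6 + 7\right) = \left(-40\right) 1 = -40$)
$I + J = -144 - 40 = -184$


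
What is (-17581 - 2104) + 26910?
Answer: 7225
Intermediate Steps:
(-17581 - 2104) + 26910 = -19685 + 26910 = 7225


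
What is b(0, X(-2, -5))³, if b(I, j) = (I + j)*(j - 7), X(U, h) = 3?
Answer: -1728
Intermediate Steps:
b(I, j) = (-7 + j)*(I + j) (b(I, j) = (I + j)*(-7 + j) = (-7 + j)*(I + j))
b(0, X(-2, -5))³ = (3² - 7*0 - 7*3 + 0*3)³ = (9 + 0 - 21 + 0)³ = (-12)³ = -1728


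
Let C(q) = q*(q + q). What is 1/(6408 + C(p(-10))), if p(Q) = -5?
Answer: 1/6458 ≈ 0.00015485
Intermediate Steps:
C(q) = 2*q² (C(q) = q*(2*q) = 2*q²)
1/(6408 + C(p(-10))) = 1/(6408 + 2*(-5)²) = 1/(6408 + 2*25) = 1/(6408 + 50) = 1/6458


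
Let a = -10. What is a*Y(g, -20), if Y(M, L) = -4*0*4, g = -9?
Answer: 0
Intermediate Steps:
Y(M, L) = 0 (Y(M, L) = 0*4 = 0)
a*Y(g, -20) = -10*0 = 0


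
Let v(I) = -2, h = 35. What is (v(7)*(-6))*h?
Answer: 420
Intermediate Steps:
(v(7)*(-6))*h = -2*(-6)*35 = 12*35 = 420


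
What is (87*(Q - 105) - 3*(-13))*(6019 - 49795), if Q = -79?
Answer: 699058944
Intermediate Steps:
(87*(Q - 105) - 3*(-13))*(6019 - 49795) = (87*(-79 - 105) - 3*(-13))*(6019 - 49795) = (87*(-184) + 39)*(-43776) = (-16008 + 39)*(-43776) = -15969*(-43776) = 699058944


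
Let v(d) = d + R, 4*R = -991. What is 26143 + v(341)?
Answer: 104945/4 ≈ 26236.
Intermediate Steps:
R = -991/4 (R = (1/4)*(-991) = -991/4 ≈ -247.75)
v(d) = -991/4 + d (v(d) = d - 991/4 = -991/4 + d)
26143 + v(341) = 26143 + (-991/4 + 341) = 26143 + 373/4 = 104945/4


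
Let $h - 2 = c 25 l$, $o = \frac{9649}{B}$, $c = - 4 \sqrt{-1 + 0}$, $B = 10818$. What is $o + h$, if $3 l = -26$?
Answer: $\frac{31285}{10818} + \frac{2600 i}{3} \approx 2.8919 + 866.67 i$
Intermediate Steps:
$l = - \frac{26}{3}$ ($l = \frac{1}{3} \left(-26\right) = - \frac{26}{3} \approx -8.6667$)
$c = - 4 i$ ($c = - 4 \sqrt{-1} = - 4 i \approx - 4.0 i$)
$o = \frac{9649}{10818} \approx 0.89194$
$h = 2 + \frac{2600 i}{3}$ ($h = 2 + - 4 i 25 \left(- \frac{26}{3}\right) = 2 + - 100 i \left(- \frac{26}{3}\right) = 2 + \frac{2600 i}{3} \approx 2.0 + 866.67 i$)
$o + h = \frac{9649}{10818} + \left(2 + \frac{2600 i}{3}\right) = \frac{31285}{10818} + \frac{2600 i}{3}$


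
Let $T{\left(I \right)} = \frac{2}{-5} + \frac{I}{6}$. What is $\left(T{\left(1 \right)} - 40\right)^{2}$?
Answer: $\frac{1456849}{900} \approx 1618.7$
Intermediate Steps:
$T{\left(I \right)} = - \frac{2}{5} + \frac{I}{6}$ ($T{\left(I \right)} = 2 \left(- \frac{1}{5}\right) + I \frac{1}{6} = - \frac{2}{5} + \frac{I}{6}$)
$\left(T{\left(1 \right)} - 40\right)^{2} = \left(\left(- \frac{2}{5} + \frac{1}{6} \cdot 1\right) - 40\right)^{2} = \left(\left(- \frac{2}{5} + \frac{1}{6}\right) - 40\right)^{2} = \left(- \frac{7}{30} - 40\right)^{2} = \left(- \frac{1207}{30}\right)^{2} = \frac{1456849}{900}$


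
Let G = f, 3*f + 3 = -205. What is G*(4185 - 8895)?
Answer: 326560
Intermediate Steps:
f = -208/3 (f = -1 + (⅓)*(-205) = -1 - 205/3 = -208/3 ≈ -69.333)
G = -208/3 ≈ -69.333
G*(4185 - 8895) = -208*(4185 - 8895)/3 = -208/3*(-4710) = 326560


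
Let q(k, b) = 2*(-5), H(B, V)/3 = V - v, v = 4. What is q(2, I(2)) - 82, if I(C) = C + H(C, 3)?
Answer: -92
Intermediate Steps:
H(B, V) = -12 + 3*V (H(B, V) = 3*(V - 1*4) = 3*(V - 4) = 3*(-4 + V) = -12 + 3*V)
I(C) = -3 + C (I(C) = C + (-12 + 3*3) = C + (-12 + 9) = C - 3 = -3 + C)
q(k, b) = -10
q(2, I(2)) - 82 = -10 - 82 = -92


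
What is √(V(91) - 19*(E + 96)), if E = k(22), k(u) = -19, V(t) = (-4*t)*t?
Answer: 9*I*√427 ≈ 185.98*I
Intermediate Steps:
V(t) = -4*t²
E = -19
√(V(91) - 19*(E + 96)) = √(-4*91² - 19*(-19 + 96)) = √(-4*8281 - 19*77) = √(-33124 - 1463) = √(-34587) = 9*I*√427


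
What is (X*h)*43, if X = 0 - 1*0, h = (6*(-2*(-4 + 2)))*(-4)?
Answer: 0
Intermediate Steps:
h = -96 (h = (6*(-2*(-2)))*(-4) = (6*4)*(-4) = 24*(-4) = -96)
X = 0 (X = 0 + 0 = 0)
(X*h)*43 = (0*(-96))*43 = 0*43 = 0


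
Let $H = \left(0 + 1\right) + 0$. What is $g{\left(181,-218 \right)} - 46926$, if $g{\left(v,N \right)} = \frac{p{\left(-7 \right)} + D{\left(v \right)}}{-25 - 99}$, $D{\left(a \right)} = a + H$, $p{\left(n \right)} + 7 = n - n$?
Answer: $- \frac{5818999}{124} \approx -46927.0$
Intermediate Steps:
$p{\left(n \right)} = -7$ ($p{\left(n \right)} = -7 + \left(n - n\right) = -7 + 0 = -7$)
$H = 1$ ($H = 1 + 0 = 1$)
$D{\left(a \right)} = 1 + a$ ($D{\left(a \right)} = a + 1 = 1 + a$)
$g{\left(v,N \right)} = \frac{3}{62} - \frac{v}{124}$ ($g{\left(v,N \right)} = \frac{-7 + \left(1 + v\right)}{-25 - 99} = \frac{-6 + v}{-124} = \left(-6 + v\right) \left(- \frac{1}{124}\right) = \frac{3}{62} - \frac{v}{124}$)
$g{\left(181,-218 \right)} - 46926 = \left(\frac{3}{62} - \frac{181}{124}\right) - 46926 = - \frac{175}{124} - 46926 = - \frac{5818999}{124}$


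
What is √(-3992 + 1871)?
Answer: I*√2121 ≈ 46.054*I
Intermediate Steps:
√(-3992 + 1871) = √(-2121) = I*√2121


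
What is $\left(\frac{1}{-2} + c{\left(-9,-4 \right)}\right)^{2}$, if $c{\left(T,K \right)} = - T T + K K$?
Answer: $\frac{17161}{4} \approx 4290.3$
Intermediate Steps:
$c{\left(T,K \right)} = K^{2} - T^{2}$ ($c{\left(T,K \right)} = - T^{2} + K^{2} = K^{2} - T^{2}$)
$\left(\frac{1}{-2} + c{\left(-9,-4 \right)}\right)^{2} = \left(\frac{1}{-2} + \left(\left(-4\right)^{2} - \left(-9\right)^{2}\right)\right)^{2} = \left(- \frac{1}{2} + \left(16 - 81\right)\right)^{2} = \left(- \frac{1}{2} - 65\right)^{2} = \left(- \frac{131}{2}\right)^{2} = \frac{17161}{4}$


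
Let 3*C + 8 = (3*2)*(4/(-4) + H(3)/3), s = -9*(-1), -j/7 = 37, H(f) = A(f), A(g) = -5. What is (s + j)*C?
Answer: 2000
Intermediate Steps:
H(f) = -5
j = -259 (j = -7*37 = -259)
s = 9
C = -8 (C = -8/3 + ((3*2)*(4/(-4) - 5/3))/3 = -8/3 + (6*(4*(-¼) - 5*⅓))/3 = -8/3 + (6*(-1 - 5/3))/3 = -8/3 + (6*(-8/3))/3 = -8/3 + (⅓)*(-16) = -8/3 - 16/3 = -8)
(s + j)*C = (9 - 259)*(-8) = -250*(-8) = 2000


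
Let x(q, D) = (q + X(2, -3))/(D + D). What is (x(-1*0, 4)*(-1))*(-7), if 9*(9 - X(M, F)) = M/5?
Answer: 2821/360 ≈ 7.8361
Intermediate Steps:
X(M, F) = 9 - M/45 (X(M, F) = 9 - M/(9*5) = 9 - M/45)
x(q, D) = (403/45 + q)/(2*D) (x(q, D) = (q + (9 - 1/45*2))/(D + D) = (q + (9 - 2/45))/((2*D)) = (q + 403/45)*(1/(2*D)) = (403/45 + q)*(1/(2*D)) = (403/45 + q)/(2*D))
(x(-1*0, 4)*(-1))*(-7) = (((1/90)*(403 + 45*(-1*0))/4)*(-1))*(-7) = (((1/90)*(1/4)*(403 + 45*0))*(-1))*(-7) = (((1/90)*(1/4)*(403 + 0))*(-1))*(-7) = (((1/90)*(1/4)*403)*(-1))*(-7) = ((403/360)*(-1))*(-7) = -403/360*(-7) = 2821/360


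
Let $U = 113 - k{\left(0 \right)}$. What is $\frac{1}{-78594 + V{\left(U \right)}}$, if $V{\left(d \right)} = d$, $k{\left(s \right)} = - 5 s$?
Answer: $- \frac{1}{78481} \approx -1.2742 \cdot 10^{-5}$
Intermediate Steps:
$U = 113$ ($U = 113 - \left(-5\right) 0 = 113 - 0 = 113 + 0 = 113$)
$\frac{1}{-78594 + V{\left(U \right)}} = \frac{1}{-78594 + 113} = \frac{1}{-78481} = - \frac{1}{78481}$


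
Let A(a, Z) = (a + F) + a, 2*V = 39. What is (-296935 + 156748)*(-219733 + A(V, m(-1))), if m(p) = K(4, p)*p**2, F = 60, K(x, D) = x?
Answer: 30789831558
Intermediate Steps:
V = 39/2 (V = (1/2)*39 = 39/2 ≈ 19.500)
m(p) = 4*p**2
A(a, Z) = 60 + 2*a (A(a, Z) = (a + 60) + a = (60 + a) + a = 60 + 2*a)
(-296935 + 156748)*(-219733 + A(V, m(-1))) = (-296935 + 156748)*(-219733 + (60 + 2*(39/2))) = -140187*(-219733 + (60 + 39)) = -140187*(-219733 + 99) = -140187*(-219634) = 30789831558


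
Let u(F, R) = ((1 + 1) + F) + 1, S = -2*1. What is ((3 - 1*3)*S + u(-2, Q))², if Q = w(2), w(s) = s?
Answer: 1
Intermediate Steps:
Q = 2
S = -2
u(F, R) = 3 + F (u(F, R) = (2 + F) + 1 = 3 + F)
((3 - 1*3)*S + u(-2, Q))² = ((3 - 1*3)*(-2) + (3 - 2))² = ((3 - 3)*(-2) + 1)² = (0*(-2) + 1)² = (0 + 1)² = 1² = 1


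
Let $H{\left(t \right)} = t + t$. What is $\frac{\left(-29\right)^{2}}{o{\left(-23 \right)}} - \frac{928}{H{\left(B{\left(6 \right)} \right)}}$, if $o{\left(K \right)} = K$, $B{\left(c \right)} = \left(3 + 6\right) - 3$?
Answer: $- \frac{7859}{69} \approx -113.9$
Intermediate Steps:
$B{\left(c \right)} = 6$ ($B{\left(c \right)} = 9 - 3 = 6$)
$H{\left(t \right)} = 2 t$
$\frac{\left(-29\right)^{2}}{o{\left(-23 \right)}} - \frac{928}{H{\left(B{\left(6 \right)} \right)}} = \frac{\left(-29\right)^{2}}{-23} - \frac{928}{2 \cdot 6} = 841 \left(- \frac{1}{23}\right) - \frac{928}{12} = - \frac{841}{23} - \frac{232}{3} = - \frac{7859}{69}$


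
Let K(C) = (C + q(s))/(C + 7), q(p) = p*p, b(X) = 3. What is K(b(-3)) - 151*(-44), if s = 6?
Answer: 66479/10 ≈ 6647.9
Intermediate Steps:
q(p) = p**2
K(C) = (36 + C)/(7 + C) (K(C) = (C + 6**2)/(C + 7) = (C + 36)/(7 + C) = (36 + C)/(7 + C))
K(b(-3)) - 151*(-44) = (36 + 3)/(7 + 3) - 151*(-44) = 39/10 + 6644 = 66479/10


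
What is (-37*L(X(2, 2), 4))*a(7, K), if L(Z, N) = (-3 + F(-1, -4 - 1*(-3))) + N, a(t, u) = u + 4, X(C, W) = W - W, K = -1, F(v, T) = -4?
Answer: 333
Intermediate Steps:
X(C, W) = 0
a(t, u) = 4 + u
L(Z, N) = -7 + N (L(Z, N) = (-3 - 4) + N = -7 + N)
(-37*L(X(2, 2), 4))*a(7, K) = (-37*(-7 + 4))*(4 - 1) = -37*(-3)*3 = 111*3 = 333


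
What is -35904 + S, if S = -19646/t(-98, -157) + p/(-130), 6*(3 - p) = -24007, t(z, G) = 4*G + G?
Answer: -4397510989/122460 ≈ -35910.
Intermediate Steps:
t(z, G) = 5*G
p = 24025/6 (p = 3 - ⅙*(-24007) = 3 + 24007/6 = 24025/6 ≈ 4004.2)
S = -707149/122460 (S = -19646/(5*(-157)) + (24025/6)/(-130) = -19646/(-785) + (24025/6)*(-1/130) = -19646*(-1/785) - 4805/156 = 19646/785 - 4805/156 = -707149/122460 ≈ -5.7745)
-35904 + S = -35904 - 707149/122460 = -4397510989/122460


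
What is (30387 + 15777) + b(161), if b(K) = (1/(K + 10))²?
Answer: 1349881525/29241 ≈ 46164.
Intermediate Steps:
b(K) = (10 + K)⁻² (b(K) = (1/(10 + K))² = (10 + K)⁻²)
(30387 + 15777) + b(161) = (30387 + 15777) + (10 + 161)⁻² = 46164 + 171⁻² = 46164 + 1/29241 = 1349881525/29241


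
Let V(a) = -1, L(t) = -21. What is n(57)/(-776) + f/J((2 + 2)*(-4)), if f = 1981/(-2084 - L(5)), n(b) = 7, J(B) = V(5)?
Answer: 1522815/1600888 ≈ 0.95123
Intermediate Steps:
J(B) = -1
f = -1981/2063 (f = 1981/(-2084 - 1*(-21)) = 1981/(-2084 + 21) = 1981/(-2063) = 1981*(-1/2063) = -1981/2063 ≈ -0.96025)
n(57)/(-776) + f/J((2 + 2)*(-4)) = 7/(-776) - 1981/2063/(-1) = 7*(-1/776) - 1981/2063*(-1) = -7/776 + 1981/2063 = 1522815/1600888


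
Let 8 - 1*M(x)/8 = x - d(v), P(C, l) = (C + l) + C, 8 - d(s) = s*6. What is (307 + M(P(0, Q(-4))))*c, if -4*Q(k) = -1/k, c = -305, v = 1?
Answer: -236375/2 ≈ -1.1819e+5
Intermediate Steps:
Q(k) = 1/(4*k) (Q(k) = -(-1)/(4*k) = 1/(4*k))
d(s) = 8 - 6*s (d(s) = 8 - s*6 = 8 - 6*s)
P(C, l) = l + 2*C
M(x) = 80 - 8*x (M(x) = 64 - 8*(x - (8 - 6*1)) = 64 - 8*(x - (8 - 6)) = 64 - 8*(x - 1*2) = 64 - 8*(x - 2) = 64 - 8*(-2 + x) = 64 + (16 - 8*x) = 80 - 8*x)
(307 + M(P(0, Q(-4))))*c = (307 + (80 - 8*((¼)/(-4) + 2*0)))*(-305) = (307 + (80 - 8*((¼)*(-¼) + 0)))*(-305) = (307 + (80 - 8*(-1/16 + 0)))*(-305) = (307 + (80 - 8*(-1/16)))*(-305) = (307 + (80 + ½))*(-305) = (307 + 161/2)*(-305) = (775/2)*(-305) = -236375/2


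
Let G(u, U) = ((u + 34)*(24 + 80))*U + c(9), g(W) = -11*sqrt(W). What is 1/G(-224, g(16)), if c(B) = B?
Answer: 1/869449 ≈ 1.1502e-6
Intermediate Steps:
G(u, U) = 9 + U*(3536 + 104*u) (G(u, U) = ((u + 34)*(24 + 80))*U + 9 = ((34 + u)*104)*U + 9 = (3536 + 104*u)*U + 9 = U*(3536 + 104*u) + 9 = 9 + U*(3536 + 104*u))
1/G(-224, g(16)) = 1/(9 + 3536*(-11*sqrt(16)) + 104*(-11*sqrt(16))*(-224)) = 1/(9 + 3536*(-11*4) + 104*(-11*4)*(-224)) = 1/(9 + 3536*(-44) + 104*(-44)*(-224)) = 1/(9 - 155584 + 1025024) = 1/869449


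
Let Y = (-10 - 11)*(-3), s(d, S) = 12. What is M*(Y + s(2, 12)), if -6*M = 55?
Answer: -1375/2 ≈ -687.50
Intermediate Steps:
M = -55/6 (M = -1/6*55 = -55/6 ≈ -9.1667)
Y = 63 (Y = -21*(-3) = 63)
M*(Y + s(2, 12)) = -55*(63 + 12)/6 = -55/6*75 = -1375/2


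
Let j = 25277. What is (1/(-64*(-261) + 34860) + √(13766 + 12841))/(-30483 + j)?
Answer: -1/268442184 - 7*√543/5206 ≈ -0.031332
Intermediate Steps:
(1/(-64*(-261) + 34860) + √(13766 + 12841))/(-30483 + j) = (1/(-64*(-261) + 34860) + √(13766 + 12841))/(-30483 + 25277) = (1/(16704 + 34860) + √26607)/(-5206) = (1/51564 + 7*√543)*(-1/5206) = -1/268442184 - 7*√543/5206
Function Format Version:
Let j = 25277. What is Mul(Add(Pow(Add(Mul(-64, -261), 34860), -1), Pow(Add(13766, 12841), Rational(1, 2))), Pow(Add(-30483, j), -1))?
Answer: Add(Rational(-1, 268442184), Mul(Rational(-7, 5206), Pow(543, Rational(1, 2)))) ≈ -0.031332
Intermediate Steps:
Mul(Add(Pow(Add(Mul(-64, -261), 34860), -1), Pow(Add(13766, 12841), Rational(1, 2))), Pow(Add(-30483, j), -1)) = Mul(Add(Pow(Add(Mul(-64, -261), 34860), -1), Pow(Add(13766, 12841), Rational(1, 2))), Pow(Add(-30483, 25277), -1)) = Mul(Add(Pow(Add(16704, 34860), -1), Pow(26607, Rational(1, 2))), Pow(-5206, -1)) = Mul(Add(Pow(51564, -1), Mul(7, Pow(543, Rational(1, 2)))), Rational(-1, 5206)) = Mul(Add(Rational(1, 51564), Mul(7, Pow(543, Rational(1, 2)))), Rational(-1, 5206)) = Add(Rational(-1, 268442184), Mul(Rational(-7, 5206), Pow(543, Rational(1, 2))))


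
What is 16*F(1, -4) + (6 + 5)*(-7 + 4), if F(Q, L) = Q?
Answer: -17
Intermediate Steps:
16*F(1, -4) + (6 + 5)*(-7 + 4) = 16*1 + (6 + 5)*(-7 + 4) = 16 + 11*(-3) = 16 - 33 = -17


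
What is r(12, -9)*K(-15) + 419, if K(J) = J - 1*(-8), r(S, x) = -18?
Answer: 545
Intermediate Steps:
K(J) = 8 + J (K(J) = J + 8 = 8 + J)
r(12, -9)*K(-15) + 419 = -18*(8 - 15) + 419 = -18*(-7) + 419 = 126 + 419 = 545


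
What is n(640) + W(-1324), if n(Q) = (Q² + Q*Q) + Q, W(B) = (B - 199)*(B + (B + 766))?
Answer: 3686126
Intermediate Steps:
W(B) = (-199 + B)*(766 + 2*B) (W(B) = (-199 + B)*(B + (766 + B)) = (-199 + B)*(766 + 2*B))
n(Q) = Q + 2*Q² (n(Q) = (Q² + Q²) + Q = 2*Q² + Q = Q + 2*Q²)
n(640) + W(-1324) = 640*(1 + 2*640) + (-152434 + 2*(-1324)² + 368*(-1324)) = 640*(1 + 1280) + (-152434 + 2*1752976 - 487232) = 640*1281 + (-152434 + 3505952 - 487232) = 819840 + 2866286 = 3686126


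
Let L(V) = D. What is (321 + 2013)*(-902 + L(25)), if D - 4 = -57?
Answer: -2228970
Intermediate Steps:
D = -53 (D = 4 - 57 = -53)
L(V) = -53
(321 + 2013)*(-902 + L(25)) = (321 + 2013)*(-902 - 53) = 2334*(-955) = -2228970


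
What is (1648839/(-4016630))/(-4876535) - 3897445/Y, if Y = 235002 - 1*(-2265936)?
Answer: -1122649616424787151/720389187804733425 ≈ -1.5584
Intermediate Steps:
Y = 2500938 (Y = 235002 + 2265936 = 2500938)
(1648839/(-4016630))/(-4876535) - 3897445/Y = (1648839/(-4016630))/(-4876535) - 3897445/2500938 = (1648839*(-1/4016630))*(-1/4876535) - 3897445*1/2500938 = -1648839/4016630*(-1/4876535) - 3897445/2500938 = 1648839/19587236777050 - 3897445/2500938 = -1122649616424787151/720389187804733425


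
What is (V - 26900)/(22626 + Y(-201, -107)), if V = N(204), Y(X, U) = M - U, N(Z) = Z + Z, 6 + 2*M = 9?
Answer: -52984/45469 ≈ -1.1653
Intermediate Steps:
M = 3/2 (M = -3 + (½)*9 = -3 + 9/2 = 3/2 ≈ 1.5000)
N(Z) = 2*Z
Y(X, U) = 3/2 - U
V = 408 (V = 2*204 = 408)
(V - 26900)/(22626 + Y(-201, -107)) = (408 - 26900)/(22626 + (3/2 - 1*(-107))) = -26492/(22626 + (3/2 + 107)) = -26492/(22626 + 217/2) = -26492/45469/2 = -26492*2/45469 = -52984/45469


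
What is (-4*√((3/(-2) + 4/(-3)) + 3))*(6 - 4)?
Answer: -4*√6/3 ≈ -3.2660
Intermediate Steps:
(-4*√((3/(-2) + 4/(-3)) + 3))*(6 - 4) = -4*√((3*(-½) + 4*(-⅓)) + 3)*2 = -4*√((-3/2 - 4/3) + 3)*2 = -4*√(-17/6 + 3)*2 = -2*√6/3*2 = -4*√6/3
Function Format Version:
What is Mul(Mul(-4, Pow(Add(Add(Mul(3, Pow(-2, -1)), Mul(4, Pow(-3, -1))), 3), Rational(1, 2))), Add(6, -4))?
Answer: Mul(Rational(-4, 3), Pow(6, Rational(1, 2))) ≈ -3.2660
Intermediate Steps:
Mul(Mul(-4, Pow(Add(Add(Mul(3, Pow(-2, -1)), Mul(4, Pow(-3, -1))), 3), Rational(1, 2))), Add(6, -4)) = Mul(Mul(-4, Pow(Add(Add(Mul(3, Rational(-1, 2)), Mul(4, Rational(-1, 3))), 3), Rational(1, 2))), 2) = Mul(Mul(-4, Pow(Add(Add(Rational(-3, 2), Rational(-4, 3)), 3), Rational(1, 2))), 2) = Mul(Mul(-4, Pow(Add(Rational(-17, 6), 3), Rational(1, 2))), 2) = Mul(Mul(-4, Pow(Rational(1, 6), Rational(1, 2))), 2) = Mul(Mul(-4, Mul(Rational(1, 6), Pow(6, Rational(1, 2)))), 2) = Mul(Mul(Rational(-2, 3), Pow(6, Rational(1, 2))), 2) = Mul(Rational(-4, 3), Pow(6, Rational(1, 2)))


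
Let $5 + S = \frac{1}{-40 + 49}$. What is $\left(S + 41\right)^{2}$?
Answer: $\frac{105625}{81} \approx 1304.0$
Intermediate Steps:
$S = - \frac{44}{9}$ ($S = -5 + \frac{1}{-40 + 49} = -5 + \frac{1}{9} = - \frac{44}{9} \approx -4.8889$)
$\left(S + 41\right)^{2} = \left(- \frac{44}{9} + 41\right)^{2} = \left(\frac{325}{9}\right)^{2} = \frac{105625}{81}$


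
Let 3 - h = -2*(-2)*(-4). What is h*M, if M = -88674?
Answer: -1684806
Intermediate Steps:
h = 19 (h = 3 - (-2*(-2))*(-4) = 3 - 4*(-4) = 3 - 1*(-16) = 3 + 16 = 19)
h*M = 19*(-88674) = -1684806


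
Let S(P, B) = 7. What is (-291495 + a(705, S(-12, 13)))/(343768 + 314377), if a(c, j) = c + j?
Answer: -290783/658145 ≈ -0.44182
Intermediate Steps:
(-291495 + a(705, S(-12, 13)))/(343768 + 314377) = (-291495 + (705 + 7))/(343768 + 314377) = (-291495 + 712)/658145 = -290783*1/658145 = -290783/658145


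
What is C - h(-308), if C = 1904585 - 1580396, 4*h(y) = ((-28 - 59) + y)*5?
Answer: 1298731/4 ≈ 3.2468e+5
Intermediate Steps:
h(y) = -435/4 + 5*y/4 (h(y) = (((-28 - 59) + y)*5)/4 = ((-87 + y)*5)/4 = (-435 + 5*y)/4 = -435/4 + 5*y/4)
C = 324189
C - h(-308) = 324189 - (-435/4 + (5/4)*(-308)) = 324189 - (-435/4 - 385) = 324189 - 1*(-1975/4) = 324189 + 1975/4 = 1298731/4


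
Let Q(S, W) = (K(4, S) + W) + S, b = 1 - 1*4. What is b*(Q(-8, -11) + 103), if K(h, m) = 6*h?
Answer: -324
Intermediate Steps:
b = -3 (b = 1 - 4 = -3)
Q(S, W) = 24 + S + W (Q(S, W) = (6*4 + W) + S = (24 + W) + S = 24 + S + W)
b*(Q(-8, -11) + 103) = -3*((24 - 8 - 11) + 103) = -3*(5 + 103) = -3*108 = -324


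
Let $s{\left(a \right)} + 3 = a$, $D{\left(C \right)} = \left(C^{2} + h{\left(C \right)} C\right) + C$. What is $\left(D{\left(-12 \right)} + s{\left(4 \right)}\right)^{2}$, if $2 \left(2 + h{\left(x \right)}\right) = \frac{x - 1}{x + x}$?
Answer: $\frac{378225}{16} \approx 23639.0$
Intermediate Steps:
$h{\left(x \right)} = -2 + \frac{-1 + x}{4 x}$ ($h{\left(x \right)} = -2 + \frac{\left(x - 1\right) \frac{1}{x + x}}{2} = -2 + \frac{\left(-1 + x\right) \frac{1}{2 x}}{2} = -2 + \frac{\frac{1}{2} \frac{1}{x} \left(-1 + x\right)}{2} = -2 + \frac{-1 + x}{4 x}$)
$D{\left(C \right)} = - \frac{1}{4} + C^{2} - \frac{3 C}{4}$ ($D{\left(C \right)} = \left(C^{2} + \frac{-1 - 7 C}{4 C} C\right) + C = \left(C^{2} - \left(\frac{1}{4} + \frac{7 C}{4}\right)\right) + C = \left(- \frac{1}{4} + C^{2} - \frac{7 C}{4}\right) + C = - \frac{1}{4} + C^{2} - \frac{3 C}{4}$)
$s{\left(a \right)} = -3 + a$
$\left(D{\left(-12 \right)} + s{\left(4 \right)}\right)^{2} = \left(\left(- \frac{1}{4} + \left(-12\right)^{2} - -9\right) + \left(-3 + 4\right)\right)^{2} = \left(\left(- \frac{1}{4} + 144 + 9\right) + 1\right)^{2} = \left(\frac{611}{4} + 1\right)^{2} = \left(\frac{615}{4}\right)^{2} = \frac{378225}{16}$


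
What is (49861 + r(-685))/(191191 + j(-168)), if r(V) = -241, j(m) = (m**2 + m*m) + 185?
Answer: 4135/20652 ≈ 0.20022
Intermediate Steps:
j(m) = 185 + 2*m**2 (j(m) = (m**2 + m**2) + 185 = 2*m**2 + 185 = 185 + 2*m**2)
(49861 + r(-685))/(191191 + j(-168)) = (49861 - 241)/(191191 + (185 + 2*(-168)**2)) = 49620/(191191 + (185 + 2*28224)) = 49620/(191191 + (185 + 56448)) = 49620/(191191 + 56633) = 49620/247824 = 49620*(1/247824) = 4135/20652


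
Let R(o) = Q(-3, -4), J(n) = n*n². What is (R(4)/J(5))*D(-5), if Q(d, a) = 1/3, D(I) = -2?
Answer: -2/375 ≈ -0.0053333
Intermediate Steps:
Q(d, a) = ⅓
J(n) = n³
R(o) = ⅓
(R(4)/J(5))*D(-5) = (1/(3*(5³)))*(-2) = ((⅓)/125)*(-2) = ((⅓)*(1/125))*(-2) = (1/375)*(-2) = -2/375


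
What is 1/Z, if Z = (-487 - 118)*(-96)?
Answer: 1/58080 ≈ 1.7218e-5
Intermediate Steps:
Z = 58080 (Z = -605*(-96) = 58080)
1/Z = 1/58080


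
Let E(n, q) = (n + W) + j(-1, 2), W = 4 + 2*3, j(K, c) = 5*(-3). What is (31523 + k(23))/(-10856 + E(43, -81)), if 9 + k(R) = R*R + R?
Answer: -16033/5409 ≈ -2.9641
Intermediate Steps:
j(K, c) = -15
W = 10 (W = 4 + 6 = 10)
E(n, q) = -5 + n (E(n, q) = (n + 10) - 15 = (10 + n) - 15 = -5 + n)
k(R) = -9 + R + R² (k(R) = -9 + (R*R + R) = -9 + (R² + R) = -9 + (R + R²) = -9 + R + R²)
(31523 + k(23))/(-10856 + E(43, -81)) = (31523 + (-9 + 23 + 23²))/(-10856 + (-5 + 43)) = (31523 + (-9 + 23 + 529))/(-10856 + 38) = (31523 + 543)/(-10818) = 32066*(-1/10818) = -16033/5409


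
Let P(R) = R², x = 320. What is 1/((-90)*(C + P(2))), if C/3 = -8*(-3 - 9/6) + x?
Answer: -1/96480 ≈ -1.0365e-5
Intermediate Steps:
C = 1068 (C = 3*(-8*(-3 - 9/6) + 320) = 3*(-8*(-3 - 9*⅙) + 320) = 3*(-8*(-3 - 3/2) + 320) = 3*(-8*(-9/2) + 320) = 3*(36 + 320) = 3*356 = 1068)
1/((-90)*(C + P(2))) = 1/((-90)*(1068 + 2²)) = -1/(90*(1068 + 4)) = -1/90/1072 = -1/90*1/1072 = -1/96480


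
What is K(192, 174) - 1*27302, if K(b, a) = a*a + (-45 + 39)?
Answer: 2968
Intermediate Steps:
K(b, a) = -6 + a**2 (K(b, a) = a**2 - 6 = -6 + a**2)
K(192, 174) - 1*27302 = (-6 + 174**2) - 1*27302 = (-6 + 30276) - 27302 = 30270 - 27302 = 2968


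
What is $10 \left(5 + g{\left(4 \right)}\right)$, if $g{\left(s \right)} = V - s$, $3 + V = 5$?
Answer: $30$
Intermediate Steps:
$V = 2$ ($V = -3 + 5 = 2$)
$g{\left(s \right)} = 2 - s$
$10 \left(5 + g{\left(4 \right)}\right) = 10 \left(5 + \left(2 - 4\right)\right) = 10 \left(5 - 2\right) = 10 \cdot 3 = 30$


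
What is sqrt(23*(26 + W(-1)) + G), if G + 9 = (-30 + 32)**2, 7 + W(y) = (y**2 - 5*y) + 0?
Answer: sqrt(570) ≈ 23.875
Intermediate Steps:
W(y) = -7 + y**2 - 5*y (W(y) = -7 + ((y**2 - 5*y) + 0) = -7 + (y**2 - 5*y) = -7 + y**2 - 5*y)
G = -5 (G = -9 + (-30 + 32)**2 = -9 + 2**2 = -9 + 4 = -5)
sqrt(23*(26 + W(-1)) + G) = sqrt(23*(26 + (-7 + (-1)**2 - 5*(-1))) - 5) = sqrt(23*(26 + (-7 + 1 + 5)) - 5) = sqrt(23*(26 - 1) - 5) = sqrt(23*25 - 5) = sqrt(575 - 5) = sqrt(570)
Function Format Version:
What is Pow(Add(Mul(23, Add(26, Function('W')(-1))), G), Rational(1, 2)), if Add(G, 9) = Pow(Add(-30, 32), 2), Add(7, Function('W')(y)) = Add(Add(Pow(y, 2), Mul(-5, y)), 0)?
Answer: Pow(570, Rational(1, 2)) ≈ 23.875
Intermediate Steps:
Function('W')(y) = Add(-7, Pow(y, 2), Mul(-5, y)) (Function('W')(y) = Add(-7, Add(Add(Pow(y, 2), Mul(-5, y)), 0)) = Add(-7, Add(Pow(y, 2), Mul(-5, y))) = Add(-7, Pow(y, 2), Mul(-5, y)))
G = -5 (G = Add(-9, Pow(Add(-30, 32), 2)) = Add(-9, Pow(2, 2)) = Add(-9, 4) = -5)
Pow(Add(Mul(23, Add(26, Function('W')(-1))), G), Rational(1, 2)) = Pow(Add(Mul(23, Add(26, Add(-7, Pow(-1, 2), Mul(-5, -1)))), -5), Rational(1, 2)) = Pow(Add(Mul(23, Add(26, Add(-7, 1, 5))), -5), Rational(1, 2)) = Pow(Add(Mul(23, Add(26, -1)), -5), Rational(1, 2)) = Pow(Add(Mul(23, 25), -5), Rational(1, 2)) = Pow(Add(575, -5), Rational(1, 2)) = Pow(570, Rational(1, 2))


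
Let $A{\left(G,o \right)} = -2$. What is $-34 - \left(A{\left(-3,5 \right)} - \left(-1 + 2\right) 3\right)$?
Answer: $-29$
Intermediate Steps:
$-34 - \left(A{\left(-3,5 \right)} - \left(-1 + 2\right) 3\right) = -34 - \left(-2 - \left(-1 + 2\right) 3\right) = -34 - \left(-2 - 1 \cdot 3\right) = -34 - \left(-2 - 3\right) = -34 - -5 = -34 + 5 = -29$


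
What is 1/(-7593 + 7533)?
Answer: -1/60 ≈ -0.016667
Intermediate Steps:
1/(-7593 + 7533) = 1/(-60) = -1/60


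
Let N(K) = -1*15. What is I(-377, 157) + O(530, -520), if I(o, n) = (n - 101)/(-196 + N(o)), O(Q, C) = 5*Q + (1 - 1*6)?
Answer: 558039/211 ≈ 2644.7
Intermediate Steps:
N(K) = -15
O(Q, C) = -5 + 5*Q (O(Q, C) = 5*Q + (1 - 6) = 5*Q - 5 = -5 + 5*Q)
I(o, n) = 101/211 - n/211 (I(o, n) = (n - 101)/(-196 - 15) = (-101 + n)/(-211) = (-101 + n)*(-1/211) = 101/211 - n/211)
I(-377, 157) + O(530, -520) = (101/211 - 1/211*157) + (-5 + 5*530) = (101/211 - 157/211) + (-5 + 2650) = -56/211 + 2645 = 558039/211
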